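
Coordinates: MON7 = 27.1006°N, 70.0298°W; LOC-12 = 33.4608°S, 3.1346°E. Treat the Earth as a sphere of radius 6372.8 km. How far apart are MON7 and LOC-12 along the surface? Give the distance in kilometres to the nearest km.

10240 km

Δφ = -60.5614°,  Δλ = 73.1644°
a = sin²(Δφ/2) + cos φ₁ cos φ₂ sin²(Δλ/2) = 0.518040
c = 2·arcsin(√a) = 1.606885 rad = 92.0677°
d = R·c = 6372.8 × 1.606885 = 10240.4 km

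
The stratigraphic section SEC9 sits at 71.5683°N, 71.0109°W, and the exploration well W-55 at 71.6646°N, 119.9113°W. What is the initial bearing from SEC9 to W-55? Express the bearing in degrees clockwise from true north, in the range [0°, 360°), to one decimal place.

293.7°

Δλ = -48.9004°
y = sin Δλ · cos φ₂ = -0.237057
x = cos φ₁ sin φ₂ − sin φ₁ cos φ₂ cos Δλ = 0.103936
θ = atan2(y, x) = -66.3253° → 293.6747° (mod 360°)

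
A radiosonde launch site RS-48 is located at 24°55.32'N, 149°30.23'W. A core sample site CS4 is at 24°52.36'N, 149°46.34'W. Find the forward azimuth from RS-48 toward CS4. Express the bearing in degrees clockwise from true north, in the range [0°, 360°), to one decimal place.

258.6°

RS-48: φ = +24.92200°, λ = -149.50383°
CS4: φ = +24.87267°, λ = -149.77233°
Δλ = -0.2685°
y = sin Δλ · cos φ₂ = -0.004252
x = cos φ₁ sin φ₂ − sin φ₁ cos φ₂ cos Δλ = -0.000857
θ = atan2(y, x) = -101.3945° → 258.6055° (mod 360°)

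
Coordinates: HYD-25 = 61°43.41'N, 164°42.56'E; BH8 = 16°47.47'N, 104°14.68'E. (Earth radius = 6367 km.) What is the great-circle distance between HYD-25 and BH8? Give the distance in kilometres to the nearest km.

HYD-25: φ = +61.72350°, λ = +164.70933°
BH8: φ = +16.79117°, λ = +104.24467°
Δφ = -44.9323°,  Δλ = -60.4647°
a = sin²(Δφ/2) + cos φ₁ cos φ₂ sin²(Δλ/2) = 0.261008
c = 2·arcsin(√a) = 1.072438 rad = 61.4462°
d = R·c = 6367 × 1.072438 = 6828.2 km

6828 km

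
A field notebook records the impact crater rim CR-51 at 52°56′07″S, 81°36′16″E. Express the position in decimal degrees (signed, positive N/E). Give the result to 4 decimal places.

-52.9353°, +81.6044°

lat: 52.9353° S → -52.9353°
lon: 81.6044° E → +81.6044°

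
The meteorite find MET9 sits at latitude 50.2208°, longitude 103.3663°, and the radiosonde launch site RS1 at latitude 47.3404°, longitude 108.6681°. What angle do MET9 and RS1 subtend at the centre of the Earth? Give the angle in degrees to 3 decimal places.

Δφ = -2.8804°,  Δλ = 5.3018°
a = sin²(Δφ/2) + cos φ₁ cos φ₂ sin²(Δλ/2) = 0.001559
c = 2·arcsin(√a) = 0.078993 rad = 4.5260°

4.526°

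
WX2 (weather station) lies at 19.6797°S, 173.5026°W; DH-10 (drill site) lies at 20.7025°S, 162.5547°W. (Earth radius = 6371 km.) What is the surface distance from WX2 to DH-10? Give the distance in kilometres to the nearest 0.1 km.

Δφ = -1.0228°,  Δλ = 10.9479°
a = sin²(Δφ/2) + cos φ₁ cos φ₂ sin²(Δλ/2) = 0.008095
c = 2·arcsin(√a) = 0.180185 rad = 10.3238°
d = R·c = 6371 × 0.180185 = 1148.0 km

1148.0 km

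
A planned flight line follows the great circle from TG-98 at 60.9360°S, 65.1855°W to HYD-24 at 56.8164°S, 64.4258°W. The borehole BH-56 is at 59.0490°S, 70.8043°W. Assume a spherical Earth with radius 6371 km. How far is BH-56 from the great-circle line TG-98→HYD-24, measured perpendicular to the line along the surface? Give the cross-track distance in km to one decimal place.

339.1 km

δ₁₃ = central angle TG-98→BH-56 = 0.059046 rad  (haversine)
θ₁₃ = bearing TG-98→BH-56 = 301.426°,  θ₁₂ = bearing TG-98→HYD-24 = 5.772°
dₓₜ = R·arcsin(sin δ₁₃ · sin(θ₁₃ − θ₁₂)) = 6371·arcsin(0.05901·sin(295.654°)) = -339.060 km
|dₓₜ| = 339.060 km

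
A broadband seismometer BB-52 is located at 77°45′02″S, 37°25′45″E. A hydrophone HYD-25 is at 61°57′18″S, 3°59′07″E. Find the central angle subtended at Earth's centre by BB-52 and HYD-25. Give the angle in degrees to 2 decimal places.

18.96°

BB-52: φ = -77.75056°, λ = +37.42917°
HYD-25: φ = -61.95500°, λ = +3.98528°
Δφ = 15.7956°,  Δλ = -33.4439°
a = sin²(Δφ/2) + cos φ₁ cos φ₂ sin²(Δλ/2) = 0.027139
c = 2·arcsin(√a) = 0.330986 rad = 18.9641°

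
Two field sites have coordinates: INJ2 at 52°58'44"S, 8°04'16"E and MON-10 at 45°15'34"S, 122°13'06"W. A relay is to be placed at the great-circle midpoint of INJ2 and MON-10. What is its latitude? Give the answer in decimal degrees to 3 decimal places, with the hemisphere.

INJ2: φ = -52.97889°, λ = +8.07111°
MON-10: φ = -45.25944°, λ = -122.21833°
Bx = cos φ₂ cos Δλ = -0.455175,  By = cos φ₂ sin Δλ = -0.536924
φₘ = atan2(sin φ₁ + sin φ₂, √((cos φ₁ + Bx)² + By²)) = -69.74759°
λₘ = λ₁ + atan2(By, cos φ₁ + Bx) = -66.62408°

69.748°S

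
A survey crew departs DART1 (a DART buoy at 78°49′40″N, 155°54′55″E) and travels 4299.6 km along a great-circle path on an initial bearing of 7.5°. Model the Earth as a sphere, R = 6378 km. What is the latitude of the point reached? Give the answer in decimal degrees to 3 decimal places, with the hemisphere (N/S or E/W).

DART1: φ = +78.82778°, λ = +155.91528°
δ = d/R = 4299.6/6378 = 0.674130 rad
φ₂ = arcsin(sin φ₁ cos δ + cos φ₁ sin δ cos θ)
   = arcsin(0.98105·0.78125 + 0.19376·0.62422·0.99144) = 62.41911°
λ₂ = λ₁ + atan2(sin θ sin δ cos φ₁, cos δ − sin φ₁ sin φ₂) = -34.22016°

62.419°N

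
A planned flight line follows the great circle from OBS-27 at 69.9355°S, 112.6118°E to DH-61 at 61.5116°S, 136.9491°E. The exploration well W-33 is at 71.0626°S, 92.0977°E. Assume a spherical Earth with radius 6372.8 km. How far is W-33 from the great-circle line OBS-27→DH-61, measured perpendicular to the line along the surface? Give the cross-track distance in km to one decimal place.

δ₁₃ = central angle OBS-27→W-33 = 0.120522 rad  (haversine)
θ₁₃ = bearing OBS-27→W-33 = 251.072°,  θ₁₂ = bearing OBS-27→DH-61 = 61.510°
dₓₜ = R·arcsin(sin δ₁₃ · sin(θ₁₃ − θ₁₂)) = 6372.8·arcsin(0.12023·sin(189.561°)) = -127.276 km
|dₓₜ| = 127.276 km

127.3 km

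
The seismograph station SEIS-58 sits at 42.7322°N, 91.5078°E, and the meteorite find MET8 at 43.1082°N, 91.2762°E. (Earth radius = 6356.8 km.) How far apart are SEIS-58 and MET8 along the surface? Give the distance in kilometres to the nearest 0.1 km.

Δφ = 0.3760°,  Δλ = -0.2316°
a = sin²(Δφ/2) + cos φ₁ cos φ₂ sin²(Δλ/2) = 0.000013
c = 2·arcsin(√a) = 0.007199 rad = 0.4125°
d = R·c = 6356.8 × 0.007199 = 45.8 km

45.8 km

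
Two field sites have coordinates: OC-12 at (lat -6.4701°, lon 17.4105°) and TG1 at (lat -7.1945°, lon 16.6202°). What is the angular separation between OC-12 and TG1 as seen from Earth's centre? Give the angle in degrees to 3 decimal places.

1.068°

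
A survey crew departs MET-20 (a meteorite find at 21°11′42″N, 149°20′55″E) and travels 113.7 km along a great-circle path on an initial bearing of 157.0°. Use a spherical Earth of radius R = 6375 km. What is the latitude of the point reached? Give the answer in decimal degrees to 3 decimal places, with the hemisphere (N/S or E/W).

20.254°N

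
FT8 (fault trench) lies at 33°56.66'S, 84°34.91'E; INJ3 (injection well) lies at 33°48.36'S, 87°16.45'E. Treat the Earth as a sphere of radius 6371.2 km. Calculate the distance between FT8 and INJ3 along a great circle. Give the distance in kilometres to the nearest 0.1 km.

FT8: φ = -33.94433°, λ = +84.58183°
INJ3: φ = -33.80600°, λ = +87.27417°
Δφ = 0.1383°,  Δλ = 2.6923°
a = sin²(Δφ/2) + cos φ₁ cos φ₂ sin²(Δλ/2) = 0.000382
c = 2·arcsin(√a) = 0.039087 rad = 2.2395°
d = R·c = 6371.2 × 0.039087 = 249.0 km

249.0 km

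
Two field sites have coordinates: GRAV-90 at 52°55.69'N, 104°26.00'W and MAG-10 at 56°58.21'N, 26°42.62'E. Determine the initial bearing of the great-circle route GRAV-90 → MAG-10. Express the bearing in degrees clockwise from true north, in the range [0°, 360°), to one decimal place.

GRAV-90: φ = +52.92817°, λ = -104.43333°
MAG-10: φ = +56.97017°, λ = +26.71033°
Δλ = 131.1437°
y = sin Δλ · cos φ₂ = 0.410476
x = cos φ₁ sin φ₂ − sin φ₁ cos φ₂ cos Δλ = 0.791538
θ = atan2(y, x) = 27.4103° → 27.4103° (mod 360°)

27.4°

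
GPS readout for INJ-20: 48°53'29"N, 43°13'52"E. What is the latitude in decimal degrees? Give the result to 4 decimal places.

48° + 53′/60 + 29″/3600 = 48 + 0.88333 + 0.00806 = 48.8914°

48.8914°N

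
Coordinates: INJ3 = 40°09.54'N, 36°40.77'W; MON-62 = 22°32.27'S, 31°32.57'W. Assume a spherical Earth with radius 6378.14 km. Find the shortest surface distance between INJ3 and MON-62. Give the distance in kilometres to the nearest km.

7000 km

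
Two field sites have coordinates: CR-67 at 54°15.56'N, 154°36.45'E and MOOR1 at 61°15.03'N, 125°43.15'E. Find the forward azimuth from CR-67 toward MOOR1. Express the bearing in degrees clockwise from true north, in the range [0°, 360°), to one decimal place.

306.2°

CR-67: φ = +54.25933°, λ = +154.60750°
MOOR1: φ = +61.25050°, λ = +125.71917°
Δλ = -28.8883°
y = sin Δλ · cos φ₂ = -0.232364
x = cos φ₁ sin φ₂ − sin φ₁ cos φ₂ cos Δλ = 0.170296
θ = atan2(y, x) = -53.7628° → 306.2372° (mod 360°)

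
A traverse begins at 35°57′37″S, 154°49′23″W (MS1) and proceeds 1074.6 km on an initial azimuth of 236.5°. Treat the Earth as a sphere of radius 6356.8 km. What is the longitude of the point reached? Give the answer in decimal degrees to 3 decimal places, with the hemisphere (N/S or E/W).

MS1: φ = -35.96028°, λ = -154.82306°
δ = d/R = 1074.6/6356.8 = 0.169047 rad
φ₂ = arcsin(sin φ₁ cos δ + cos φ₁ sin δ cos θ)
   = arcsin(-0.58722·0.98575 + 0.80942·0.16824·-0.55194) = -40.84512°
λ₂ = λ₁ + atan2(sin θ sin δ cos φ₁, cos δ − sin φ₁ sin φ₂) = -165.51092°

165.511°W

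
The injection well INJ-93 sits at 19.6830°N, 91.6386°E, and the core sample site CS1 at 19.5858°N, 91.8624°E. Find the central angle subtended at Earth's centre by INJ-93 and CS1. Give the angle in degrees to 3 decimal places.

0.232°

Δφ = -0.0972°,  Δλ = 0.2238°
a = sin²(Δφ/2) + cos φ₁ cos φ₂ sin²(Δλ/2) = 0.000004
c = 2·arcsin(√a) = 0.004051 rad = 0.2321°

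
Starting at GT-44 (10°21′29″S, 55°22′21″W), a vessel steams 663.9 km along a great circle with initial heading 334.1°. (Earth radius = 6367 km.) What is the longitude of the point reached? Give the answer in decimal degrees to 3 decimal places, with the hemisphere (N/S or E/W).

57.988°W

GT-44: φ = -10.35806°, λ = -55.37250°
δ = d/R = 663.9/6367 = 0.104272 rad
φ₂ = arcsin(sin φ₁ cos δ + cos φ₁ sin δ cos θ)
   = arcsin(-0.17980·0.99457 + 0.98370·0.10408·0.89956) = -4.97491°
λ₂ = λ₁ + atan2(sin θ sin δ cos φ₁, cos δ − sin φ₁ sin φ₂) = -57.98814°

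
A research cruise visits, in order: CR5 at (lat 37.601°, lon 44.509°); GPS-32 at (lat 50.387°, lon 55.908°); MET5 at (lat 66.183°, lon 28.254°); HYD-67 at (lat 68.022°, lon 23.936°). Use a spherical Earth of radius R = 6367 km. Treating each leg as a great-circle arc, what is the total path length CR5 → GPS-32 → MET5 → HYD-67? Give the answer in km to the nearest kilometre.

4307 km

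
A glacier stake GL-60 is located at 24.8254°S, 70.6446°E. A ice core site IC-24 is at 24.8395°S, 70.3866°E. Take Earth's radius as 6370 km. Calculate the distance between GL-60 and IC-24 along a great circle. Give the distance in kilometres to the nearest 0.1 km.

26.1 km

Δφ = -0.0141°,  Δλ = -0.2580°
a = sin²(Δφ/2) + cos φ₁ cos φ₂ sin²(Δλ/2) = 0.000004
c = 2·arcsin(√a) = 0.004094 rad = 0.2346°
d = R·c = 6370 × 0.004094 = 26.1 km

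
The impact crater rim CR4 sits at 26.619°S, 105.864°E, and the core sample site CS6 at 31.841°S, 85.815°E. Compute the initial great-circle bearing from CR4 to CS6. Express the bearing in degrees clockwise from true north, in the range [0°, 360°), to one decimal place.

Δλ = -20.0490°
y = sin Δλ · cos φ₂ = -0.291234
x = cos φ₁ sin φ₂ − sin φ₁ cos φ₂ cos Δλ = -0.114081
θ = atan2(y, x) = -111.3911° → 248.6089° (mod 360°)

248.6°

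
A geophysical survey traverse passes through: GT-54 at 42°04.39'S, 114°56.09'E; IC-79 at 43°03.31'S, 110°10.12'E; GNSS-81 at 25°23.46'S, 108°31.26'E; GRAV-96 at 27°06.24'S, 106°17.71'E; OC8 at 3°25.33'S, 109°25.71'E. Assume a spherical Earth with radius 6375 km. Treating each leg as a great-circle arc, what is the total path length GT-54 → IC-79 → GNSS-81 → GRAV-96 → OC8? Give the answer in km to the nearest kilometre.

5325 km

GT-54: φ = -42.07317°, λ = +114.93483°
IC-79: φ = -43.05517°, λ = +110.16867°
GNSS-81: φ = -25.39100°, λ = +108.52100°
GRAV-96: φ = -27.10400°, λ = +106.29517°
OC8: φ = -3.42217°, λ = +109.42850°
GT-54→IC-79: c = 0.063609 rad, d = 405.51 km
IC-79→GNSS-81: c = 0.309196 rad, d = 1971.12 km
GNSS-81→GRAV-96: c = 0.045909 rad, d = 292.67 km
GRAV-96→OC8: c = 0.416621 rad, d = 2655.96 km
Total = 405.51 + 1971.12 + 292.67 + 2655.96 = 5325.27 km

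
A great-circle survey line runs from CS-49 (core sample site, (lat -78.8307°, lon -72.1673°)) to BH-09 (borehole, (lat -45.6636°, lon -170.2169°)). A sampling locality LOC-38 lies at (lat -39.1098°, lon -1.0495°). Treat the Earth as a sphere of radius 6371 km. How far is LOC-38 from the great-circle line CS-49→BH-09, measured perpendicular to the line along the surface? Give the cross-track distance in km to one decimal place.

754.2 km

δ₁₃ = central angle CS-49→LOC-38 = 0.839946 rad  (haversine)
θ₁₃ = bearing CS-49→LOC-38 = 80.401°,  θ₁₂ = bearing CS-49→BH-09 = 251.275°
dₓₜ = R·arcsin(sin δ₁₃ · sin(θ₁₃ − θ₁₂)) = 6371·arcsin(0.74461·sin(-170.874°)) = -754.176 km
|dₓₜ| = 754.176 km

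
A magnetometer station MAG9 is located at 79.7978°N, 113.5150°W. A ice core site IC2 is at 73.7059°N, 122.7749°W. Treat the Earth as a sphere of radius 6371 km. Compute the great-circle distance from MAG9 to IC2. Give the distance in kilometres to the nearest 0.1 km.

715.2 km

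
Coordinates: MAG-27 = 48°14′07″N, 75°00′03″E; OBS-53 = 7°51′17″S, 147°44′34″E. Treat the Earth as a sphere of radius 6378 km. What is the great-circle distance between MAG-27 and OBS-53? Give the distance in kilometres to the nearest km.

9419 km

MAG-27: φ = +48.23528°, λ = +75.00083°
OBS-53: φ = -7.85472°, λ = +147.74278°
Δφ = -56.0900°,  Δλ = 72.7419°
a = sin²(Δφ/2) + cos φ₁ cos φ₂ sin²(Δλ/2) = 0.453090
c = 2·arcsin(√a) = 1.476838 rad = 84.6166°
d = R·c = 6378 × 1.476838 = 9419.3 km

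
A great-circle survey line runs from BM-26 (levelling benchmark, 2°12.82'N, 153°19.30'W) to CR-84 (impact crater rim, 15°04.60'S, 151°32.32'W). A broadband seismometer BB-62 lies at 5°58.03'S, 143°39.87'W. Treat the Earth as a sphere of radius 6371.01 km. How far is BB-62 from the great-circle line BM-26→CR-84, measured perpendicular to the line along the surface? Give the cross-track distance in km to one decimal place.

970.5 km

BM-26: φ = +2.21367°, λ = -153.32167°
CR-84: φ = -15.07667°, λ = -151.53867°
BB-62: φ = -5.96717°, λ = -143.66450°
δ₁₃ = central angle BM-26→BB-62 = 0.220719 rad  (haversine)
θ₁₃ = bearing BM-26→BB-62 = 130.352°,  θ₁₂ = bearing BM-26→CR-84 = 174.228°
dₓₜ = R·arcsin(sin δ₁₃ · sin(θ₁₃ − θ₁₂)) = 6371.01·arcsin(0.21893·sin(-43.876°)) = -970.489 km
|dₓₜ| = 970.489 km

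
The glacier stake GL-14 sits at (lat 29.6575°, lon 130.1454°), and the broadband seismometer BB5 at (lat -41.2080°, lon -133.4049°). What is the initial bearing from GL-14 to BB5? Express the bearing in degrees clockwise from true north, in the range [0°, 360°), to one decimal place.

Δλ = 96.4497°
y = sin Δλ · cos φ₂ = 0.747561
x = cos φ₁ sin φ₂ − sin φ₁ cos φ₂ cos Δλ = -0.530675
θ = atan2(y, x) = 125.3700° → 125.3700° (mod 360°)

125.4°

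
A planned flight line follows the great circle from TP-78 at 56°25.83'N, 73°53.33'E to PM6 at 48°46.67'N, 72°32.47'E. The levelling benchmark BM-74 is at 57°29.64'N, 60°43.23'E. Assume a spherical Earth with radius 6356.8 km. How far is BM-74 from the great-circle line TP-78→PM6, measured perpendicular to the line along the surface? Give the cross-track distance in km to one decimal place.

TP-78: φ = +56.43050°, λ = +73.88883°
PM6: φ = +48.77783°, λ = +72.54117°
BM-74: φ = +57.49400°, λ = +60.72050°
δ₁₃ = central angle TP-78→BM-74 = 0.126463 rad  (haversine)
θ₁₃ = bearing TP-78→BM-74 = 283.917°,  θ₁₂ = bearing TP-78→PM6 = 186.646°
dₓₜ = R·arcsin(sin δ₁₃ · sin(θ₁₃ − θ₁₂)) = 6356.8·arcsin(0.12613·sin(97.271°)) = 797.401 km
|dₓₜ| = 797.401 km

797.4 km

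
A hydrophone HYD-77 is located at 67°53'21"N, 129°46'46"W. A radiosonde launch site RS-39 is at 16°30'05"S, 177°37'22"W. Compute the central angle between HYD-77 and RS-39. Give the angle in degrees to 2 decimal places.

HYD-77: φ = +67.88917°, λ = -129.77944°
RS-39: φ = -16.50139°, λ = -177.62278°
Δφ = -84.3906°,  Δλ = -47.8433°
a = sin²(Δφ/2) + cos φ₁ cos φ₂ sin²(Δλ/2) = 0.510465
c = 2·arcsin(√a) = 1.591728 rad = 91.1993°

91.20°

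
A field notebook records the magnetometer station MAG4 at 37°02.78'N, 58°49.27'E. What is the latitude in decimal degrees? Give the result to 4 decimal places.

37.0463°N

37° + 2.78′/60 = 37 + 0.04633 = 37.0463°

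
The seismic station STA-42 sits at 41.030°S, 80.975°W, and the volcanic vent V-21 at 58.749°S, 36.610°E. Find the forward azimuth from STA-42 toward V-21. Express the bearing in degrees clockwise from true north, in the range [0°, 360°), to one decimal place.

150.2°

Δλ = 117.5850°
y = sin Δλ · cos φ₂ = 0.459815
x = cos φ₁ sin φ₂ − sin φ₁ cos φ₂ cos Δλ = -0.802611
θ = atan2(y, x) = 150.1917° → 150.1917° (mod 360°)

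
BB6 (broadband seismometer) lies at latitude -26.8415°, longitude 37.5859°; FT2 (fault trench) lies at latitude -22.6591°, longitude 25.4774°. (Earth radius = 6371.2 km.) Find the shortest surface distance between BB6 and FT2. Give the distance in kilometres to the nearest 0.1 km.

Δφ = 4.1824°,  Δλ = -12.1085°
a = sin²(Δφ/2) + cos φ₁ cos φ₂ sin²(Δλ/2) = 0.010491
c = 2·arcsin(√a) = 0.205210 rad = 11.7576°
d = R·c = 6371.2 × 0.205210 = 1307.4 km

1307.4 km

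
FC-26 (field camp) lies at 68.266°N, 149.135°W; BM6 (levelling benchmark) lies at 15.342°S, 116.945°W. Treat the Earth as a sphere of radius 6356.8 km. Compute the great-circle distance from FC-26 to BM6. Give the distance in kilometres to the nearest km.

9626 km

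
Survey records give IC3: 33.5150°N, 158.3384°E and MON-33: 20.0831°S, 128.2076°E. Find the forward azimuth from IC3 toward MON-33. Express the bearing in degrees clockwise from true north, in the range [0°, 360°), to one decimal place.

Δλ = -30.1308°
y = sin Δλ · cos φ₂ = -0.471453
x = cos φ₁ sin φ₂ − sin φ₁ cos φ₂ cos Δλ = -0.734804
θ = atan2(y, x) = -147.3156° → 212.6844° (mod 360°)

212.7°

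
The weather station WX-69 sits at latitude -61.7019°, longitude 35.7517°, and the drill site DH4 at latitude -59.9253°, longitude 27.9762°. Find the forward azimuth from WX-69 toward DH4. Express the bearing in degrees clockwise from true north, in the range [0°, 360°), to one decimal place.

Δλ = -7.7755°
y = sin Δλ · cos φ₂ = -0.067799
x = cos φ₁ sin φ₂ − sin φ₁ cos φ₂ cos Δλ = 0.026946
θ = atan2(y, x) = -68.3253° → 291.6747° (mod 360°)

291.7°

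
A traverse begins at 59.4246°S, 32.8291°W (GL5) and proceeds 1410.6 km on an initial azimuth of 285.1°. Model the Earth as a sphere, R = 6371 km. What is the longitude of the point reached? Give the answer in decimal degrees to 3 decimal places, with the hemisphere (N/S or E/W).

54.069°W

δ = d/R = 1410.6/6371 = 0.221410 rad
φ₂ = arcsin(sin φ₁ cos δ + cos φ₁ sin δ cos θ)
   = arcsin(-0.86096·0.97559 + 0.50867·0.21960·0.26050) = -54.17841°
λ₂ = λ₁ + atan2(sin θ sin δ cos φ₁, cos δ − sin φ₁ sin φ₂) = -54.06869°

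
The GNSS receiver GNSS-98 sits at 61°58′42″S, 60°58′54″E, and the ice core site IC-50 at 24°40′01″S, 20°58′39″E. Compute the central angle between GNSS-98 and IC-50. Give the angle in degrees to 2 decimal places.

45.94°

GNSS-98: φ = -61.97833°, λ = +60.98167°
IC-50: φ = -24.66694°, λ = +20.97750°
Δφ = 37.3114°,  Δλ = -40.0042°
a = sin²(Δφ/2) + cos φ₁ cos φ₂ sin²(Δλ/2) = 0.152275
c = 2·arcsin(√a) = 0.801752 rad = 45.9370°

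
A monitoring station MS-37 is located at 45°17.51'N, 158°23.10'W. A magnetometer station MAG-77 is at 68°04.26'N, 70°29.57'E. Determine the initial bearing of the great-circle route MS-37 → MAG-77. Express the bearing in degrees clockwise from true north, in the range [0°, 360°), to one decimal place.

MS-37: φ = +45.29183°, λ = -158.38500°
MAG-77: φ = +68.07100°, λ = +70.49283°
Δλ = -131.1222°
y = sin Δλ · cos φ₂ = -0.281329
x = cos φ₁ sin φ₂ − sin φ₁ cos φ₂ cos Δλ = 0.827151
θ = atan2(y, x) = -18.7841° → 341.2159° (mod 360°)

341.2°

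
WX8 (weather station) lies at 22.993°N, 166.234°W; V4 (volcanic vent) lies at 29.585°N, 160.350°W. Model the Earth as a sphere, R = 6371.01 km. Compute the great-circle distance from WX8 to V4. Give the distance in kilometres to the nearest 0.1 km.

Δφ = 6.5920°,  Δλ = 5.8840°
a = sin²(Δφ/2) + cos φ₁ cos φ₂ sin²(Δλ/2) = 0.005414
c = 2·arcsin(√a) = 0.147299 rad = 8.4396°
d = R·c = 6371.01 × 0.147299 = 938.4 km

938.4 km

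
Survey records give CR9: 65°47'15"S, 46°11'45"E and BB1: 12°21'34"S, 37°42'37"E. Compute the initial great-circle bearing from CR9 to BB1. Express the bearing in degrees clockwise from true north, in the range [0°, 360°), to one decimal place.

CR9: φ = -65.78750°, λ = +46.19583°
BB1: φ = -12.35944°, λ = +37.71028°
Δλ = -8.4856°
y = sin Δλ · cos φ₂ = -0.144140
x = cos φ₁ sin φ₂ − sin φ₁ cos φ₂ cos Δλ = 0.793357
θ = atan2(y, x) = -10.2974° → 349.7026° (mod 360°)

349.7°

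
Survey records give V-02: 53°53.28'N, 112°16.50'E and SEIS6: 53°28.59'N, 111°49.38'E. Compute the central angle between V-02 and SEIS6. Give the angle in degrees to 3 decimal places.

0.491°

V-02: φ = +53.88800°, λ = +112.27500°
SEIS6: φ = +53.47650°, λ = +111.82300°
Δφ = -0.4115°,  Δλ = -0.4520°
a = sin²(Δφ/2) + cos φ₁ cos φ₂ sin²(Δλ/2) = 0.000018
c = 2·arcsin(√a) = 0.008568 rad = 0.4909°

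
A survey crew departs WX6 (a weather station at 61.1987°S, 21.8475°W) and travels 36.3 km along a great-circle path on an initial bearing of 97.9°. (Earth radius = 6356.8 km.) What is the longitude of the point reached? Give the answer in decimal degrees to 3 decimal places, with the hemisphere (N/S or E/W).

21.174°W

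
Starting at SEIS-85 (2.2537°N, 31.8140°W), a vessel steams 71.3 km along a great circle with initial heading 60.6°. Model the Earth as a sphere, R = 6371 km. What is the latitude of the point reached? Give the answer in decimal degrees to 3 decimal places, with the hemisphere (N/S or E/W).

δ = d/R = 71.3/6371 = 0.011191 rad
φ₂ = arcsin(sin φ₁ cos δ + cos φ₁ sin δ cos θ)
   = arcsin(0.03932·0.99994 + 0.99923·0.01119·0.49090) = 2.56836°
λ₂ = λ₁ + atan2(sin θ sin δ cos φ₁, cos δ − sin φ₁ sin φ₂) = -31.25480°

2.568°N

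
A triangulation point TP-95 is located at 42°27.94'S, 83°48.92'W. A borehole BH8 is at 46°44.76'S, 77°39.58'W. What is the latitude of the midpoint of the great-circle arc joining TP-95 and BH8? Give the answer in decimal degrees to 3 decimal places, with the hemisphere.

44.647°S

TP-95: φ = -42.46567°, λ = -83.81533°
BH8: φ = -46.74600°, λ = -77.65967°
Bx = cos φ₂ cos Δλ = 0.681283,  By = cos φ₂ sin Δλ = 0.073478
φₘ = atan2(sin φ₁ + sin φ₂, √((cos φ₁ + Bx)² + By²)) = -44.64713°
λₘ = λ₁ + atan2(By, cos φ₁ + Bx) = -80.85106°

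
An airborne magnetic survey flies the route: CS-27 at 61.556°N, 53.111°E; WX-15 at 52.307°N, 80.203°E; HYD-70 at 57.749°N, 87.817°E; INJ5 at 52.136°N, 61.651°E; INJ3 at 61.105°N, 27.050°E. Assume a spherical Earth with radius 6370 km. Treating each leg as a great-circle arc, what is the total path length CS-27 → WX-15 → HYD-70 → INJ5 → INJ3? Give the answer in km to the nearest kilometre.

6766 km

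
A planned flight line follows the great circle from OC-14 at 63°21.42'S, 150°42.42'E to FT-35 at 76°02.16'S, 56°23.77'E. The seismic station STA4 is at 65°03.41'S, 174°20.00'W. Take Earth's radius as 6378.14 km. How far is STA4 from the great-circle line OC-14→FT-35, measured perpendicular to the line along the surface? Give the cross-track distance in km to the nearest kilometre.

OC-14: φ = -63.35700°, λ = +150.70700°
FT-35: φ = -76.03600°, λ = +56.39617°
STA4: φ = -65.05683°, λ = -174.33333°
δ₁₃ = central angle OC-14→STA4 = 0.263686 rad  (haversine)
θ₁₃ = bearing OC-14→STA4 = 112.010°,  θ₁₂ = bearing OC-14→FT-35 = 208.061°
dₓₜ = R·arcsin(sin δ₁₃ · sin(θ₁₃ − θ₁₂)) = 6378.14·arcsin(0.26064·sin(-96.051°)) = -1672.233 km
|dₓₜ| = 1672.233 km

1672 km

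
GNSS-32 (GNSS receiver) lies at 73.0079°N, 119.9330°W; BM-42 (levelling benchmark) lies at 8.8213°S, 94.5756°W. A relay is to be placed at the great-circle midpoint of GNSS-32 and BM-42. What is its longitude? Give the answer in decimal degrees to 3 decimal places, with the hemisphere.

100.283°W

Bx = cos φ₂ cos Δλ = 0.892965,  By = cos φ₂ sin Δλ = 0.423198
φₘ = atan2(sin φ₁ + sin φ₂, √((cos φ₁ + Bx)² + By²)) = 32.54023°
λₘ = λ₁ + atan2(By, cos φ₁ + Bx) = -100.28303°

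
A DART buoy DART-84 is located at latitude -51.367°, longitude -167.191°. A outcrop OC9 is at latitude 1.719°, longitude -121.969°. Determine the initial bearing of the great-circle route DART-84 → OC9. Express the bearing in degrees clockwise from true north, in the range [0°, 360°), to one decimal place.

Δλ = 45.2220°
y = sin Δλ · cos φ₂ = 0.709522
x = cos φ₁ sin φ₂ − sin φ₁ cos φ₂ cos Δλ = 0.568701
θ = atan2(y, x) = 51.2869° → 51.2869° (mod 360°)

51.3°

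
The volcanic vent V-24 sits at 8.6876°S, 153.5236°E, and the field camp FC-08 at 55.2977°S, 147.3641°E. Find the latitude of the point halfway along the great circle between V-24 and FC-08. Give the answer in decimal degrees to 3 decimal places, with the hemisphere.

32.027°S

Bx = cos φ₂ cos Δλ = 0.566026,  By = cos φ₂ sin Δλ = -0.061085
φₘ = atan2(sin φ₁ + sin φ₂, √((cos φ₁ + Bx)² + By²)) = -32.02717°
λₘ = λ₁ + atan2(By, cos φ₁ + Bx) = 151.27335°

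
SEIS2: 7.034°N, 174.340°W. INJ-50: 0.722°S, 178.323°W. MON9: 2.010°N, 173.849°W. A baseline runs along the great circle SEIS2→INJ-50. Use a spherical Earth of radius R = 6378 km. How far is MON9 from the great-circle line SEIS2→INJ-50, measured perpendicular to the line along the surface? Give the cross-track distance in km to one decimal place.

304.7 km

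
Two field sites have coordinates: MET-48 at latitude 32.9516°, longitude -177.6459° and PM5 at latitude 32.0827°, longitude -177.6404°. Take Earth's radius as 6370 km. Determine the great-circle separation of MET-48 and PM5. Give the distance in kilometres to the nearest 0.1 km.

Δφ = -0.8689°,  Δλ = 0.0055°
a = sin²(Δφ/2) + cos φ₁ cos φ₂ sin²(Δλ/2) = 0.000057
c = 2·arcsin(√a) = 0.015165 rad = 0.8689°
d = R·c = 6370 × 0.015165 = 96.6 km

96.6 km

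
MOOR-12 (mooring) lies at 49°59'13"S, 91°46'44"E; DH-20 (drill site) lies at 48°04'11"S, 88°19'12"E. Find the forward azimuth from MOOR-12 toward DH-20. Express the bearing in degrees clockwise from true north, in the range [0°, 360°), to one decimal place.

308.9°

MOOR-12: φ = -49.98694°, λ = +91.77889°
DH-20: φ = -48.06972°, λ = +88.32000°
Δλ = -3.4589°
y = sin Δλ · cos φ₂ = -0.040316
x = cos φ₁ sin φ₂ − sin φ₁ cos φ₂ cos Δλ = 0.032523
θ = atan2(y, x) = -51.1063° → 308.8937° (mod 360°)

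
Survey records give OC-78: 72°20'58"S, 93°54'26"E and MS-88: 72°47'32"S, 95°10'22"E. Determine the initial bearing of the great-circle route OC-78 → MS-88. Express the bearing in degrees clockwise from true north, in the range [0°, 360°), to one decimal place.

140.0°

OC-78: φ = -72.34944°, λ = +93.90722°
MS-88: φ = -72.79222°, λ = +95.17278°
Δλ = 1.2656°
y = sin Δλ · cos φ₂ = 0.006534
x = cos φ₁ sin φ₂ − sin φ₁ cos φ₂ cos Δλ = -0.007797
θ = atan2(y, x) = 140.0353° → 140.0353° (mod 360°)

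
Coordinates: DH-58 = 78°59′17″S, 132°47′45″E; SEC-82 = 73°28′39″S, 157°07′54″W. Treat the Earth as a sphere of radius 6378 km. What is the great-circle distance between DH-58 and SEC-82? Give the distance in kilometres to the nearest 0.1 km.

1819.8 km

DH-58: φ = -78.98806°, λ = +132.79583°
SEC-82: φ = -73.47750°, λ = -157.13167°
Δφ = 5.5106°,  Δλ = 70.0725°
a = sin²(Δφ/2) + cos φ₁ cos φ₂ sin²(Δλ/2) = 0.020215
c = 2·arcsin(√a) = 0.285323 rad = 16.3478°
d = R·c = 6378 × 0.285323 = 1819.8 km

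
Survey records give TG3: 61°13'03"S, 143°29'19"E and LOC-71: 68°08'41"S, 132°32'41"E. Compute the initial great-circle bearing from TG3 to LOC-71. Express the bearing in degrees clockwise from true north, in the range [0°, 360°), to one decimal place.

209.2°

TG3: φ = -61.21750°, λ = +143.48861°
LOC-71: φ = -68.14472°, λ = +132.54472°
Δλ = -10.9439°
y = sin Δλ · cos φ₂ = -0.070673
x = cos φ₁ sin φ₂ − sin φ₁ cos φ₂ cos Δλ = -0.126542
θ = atan2(y, x) = -150.8168° → 209.1832° (mod 360°)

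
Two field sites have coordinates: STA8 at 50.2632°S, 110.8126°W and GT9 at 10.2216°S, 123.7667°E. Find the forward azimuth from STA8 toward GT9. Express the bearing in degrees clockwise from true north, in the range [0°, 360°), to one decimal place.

Δλ = -125.4207°
y = sin Δλ · cos φ₂ = -0.801985
x = cos φ₁ sin φ₂ − sin φ₁ cos φ₂ cos Δλ = -0.552054
θ = atan2(y, x) = -124.5420° → 235.4580° (mod 360°)

235.5°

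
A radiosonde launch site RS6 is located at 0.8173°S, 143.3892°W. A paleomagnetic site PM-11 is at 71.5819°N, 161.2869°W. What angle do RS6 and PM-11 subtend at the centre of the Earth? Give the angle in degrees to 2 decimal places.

Δφ = 72.3992°,  Δλ = -17.8977°
a = sin²(Δφ/2) + cos φ₁ cos φ₂ sin²(Δλ/2) = 0.356453
c = 2·arcsin(√a) = 1.279604 rad = 73.3159°

73.32°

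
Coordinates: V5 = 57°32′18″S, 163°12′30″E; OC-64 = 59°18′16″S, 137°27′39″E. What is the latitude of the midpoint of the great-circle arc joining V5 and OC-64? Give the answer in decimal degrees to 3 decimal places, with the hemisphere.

59.068°S

V5: φ = -57.53833°, λ = +163.20833°
OC-64: φ = -59.30444°, λ = +137.46083°
Bx = cos φ₂ cos Δλ = 0.459795,  By = cos φ₂ sin Δλ = -0.221754
φₘ = atan2(sin φ₁ + sin φ₂, √((cos φ₁ + Bx)² + By²)) = -59.06792°
λₘ = λ₁ + atan2(By, cos φ₁ + Bx) = 150.66294°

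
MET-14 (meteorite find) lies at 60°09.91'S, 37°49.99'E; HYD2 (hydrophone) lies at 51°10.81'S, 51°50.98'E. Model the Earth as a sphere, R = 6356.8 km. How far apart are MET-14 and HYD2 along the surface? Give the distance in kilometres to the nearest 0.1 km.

MET-14: φ = -60.16517°, λ = +37.83317°
HYD2: φ = -51.18017°, λ = +51.84967°
Δφ = 8.9850°,  Δλ = 14.0165°
a = sin²(Δφ/2) + cos φ₁ cos φ₂ sin²(Δλ/2) = 0.010778
c = 2·arcsin(√a) = 0.208011 rad = 11.9181°
d = R·c = 6356.8 × 0.208011 = 1322.3 km

1322.3 km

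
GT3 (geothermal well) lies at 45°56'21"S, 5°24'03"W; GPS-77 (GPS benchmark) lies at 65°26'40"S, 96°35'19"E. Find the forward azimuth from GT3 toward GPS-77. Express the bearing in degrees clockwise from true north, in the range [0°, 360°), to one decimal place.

149.7°

GT3: φ = -45.93917°, λ = -5.40083°
GPS-77: φ = -65.44444°, λ = +96.58861°
Δλ = 101.9894°
y = sin Δλ · cos φ₂ = 0.406510
x = cos φ₁ sin φ₂ − sin φ₁ cos φ₂ cos Δλ = -0.694562
θ = atan2(y, x) = 149.6606° → 149.6606° (mod 360°)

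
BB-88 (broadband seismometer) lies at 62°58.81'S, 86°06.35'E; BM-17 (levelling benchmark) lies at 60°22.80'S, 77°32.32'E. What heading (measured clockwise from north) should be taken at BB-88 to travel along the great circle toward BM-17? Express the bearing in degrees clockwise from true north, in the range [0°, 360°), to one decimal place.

298.8°

BB-88: φ = -62.98017°, λ = +86.10583°
BM-17: φ = -60.38000°, λ = +77.53867°
Δλ = -8.5672°
y = sin Δλ · cos φ₂ = -0.073627
x = cos φ₁ sin φ₂ − sin φ₁ cos φ₂ cos Δλ = 0.040453
θ = atan2(y, x) = -61.2142° → 298.7858° (mod 360°)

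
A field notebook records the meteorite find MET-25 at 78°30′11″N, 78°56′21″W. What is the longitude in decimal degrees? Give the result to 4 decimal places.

78.9392°W

78° + 56′/60 + 21″/3600 = 78 + 0.93333 + 0.00583 = 78.9392°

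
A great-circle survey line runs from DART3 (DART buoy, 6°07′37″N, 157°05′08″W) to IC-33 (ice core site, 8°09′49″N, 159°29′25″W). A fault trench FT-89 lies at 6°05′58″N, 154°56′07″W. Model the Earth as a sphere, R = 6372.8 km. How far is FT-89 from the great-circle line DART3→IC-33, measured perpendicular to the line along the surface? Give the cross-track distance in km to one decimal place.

152.9 km

DART3: φ = +6.12694°, λ = -157.08556°
IC-33: φ = +8.16361°, λ = -159.49028°
FT-89: φ = +6.09944°, λ = -154.93528°
δ₁₃ = central angle DART3→FT-89 = 0.037319 rad  (haversine)
θ₁₃ = bearing DART3→FT-89 = 90.622°,  θ₁₂ = bearing DART3→IC-33 = 310.627°
dₓₜ = R·arcsin(sin δ₁₃ · sin(θ₁₃ − θ₁₂)) = 6372.8·arcsin(0.03731·sin(-220.005°)) = 152.867 km
|dₓₜ| = 152.867 km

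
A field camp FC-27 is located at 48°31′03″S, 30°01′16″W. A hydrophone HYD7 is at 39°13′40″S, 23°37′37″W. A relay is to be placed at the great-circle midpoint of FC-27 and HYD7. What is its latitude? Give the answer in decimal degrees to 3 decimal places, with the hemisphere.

FC-27: φ = -48.51750°, λ = -30.02111°
HYD7: φ = -39.22778°, λ = -23.62694°
Bx = cos φ₂ cos Δλ = 0.769819,  By = cos φ₂ sin Δλ = 0.086270
φₘ = atan2(sin φ₁ + sin φ₂, √((cos φ₁ + Bx)² + By²)) = -43.91696°
λₘ = λ₁ + atan2(By, cos φ₁ + Bx) = -26.57404°

43.917°S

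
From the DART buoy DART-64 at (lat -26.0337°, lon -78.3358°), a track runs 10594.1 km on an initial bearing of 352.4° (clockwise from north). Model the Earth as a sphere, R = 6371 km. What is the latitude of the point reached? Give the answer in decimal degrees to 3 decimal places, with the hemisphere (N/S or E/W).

68.006°N

δ = d/R = 10594.1/6371 = 1.662863 rad
φ₂ = arcsin(sin φ₁ cos δ + cos φ₁ sin δ cos θ)
   = arcsin(-0.43890·-0.09194 + 0.89854·0.99576·0.99122) = 68.00581°
λ₂ = λ₁ + atan2(sin θ sin δ cos φ₁, cos δ − sin φ₁ sin φ₂) = -98.92390°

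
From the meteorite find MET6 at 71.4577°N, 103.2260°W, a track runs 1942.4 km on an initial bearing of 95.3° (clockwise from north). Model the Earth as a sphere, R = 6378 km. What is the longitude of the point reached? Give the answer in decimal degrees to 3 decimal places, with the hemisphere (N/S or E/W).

δ = d/R = 1942.4/6378 = 0.304547 rad
φ₂ = arcsin(sin φ₁ cos δ + cos φ₁ sin δ cos θ)
   = arcsin(0.94809·0.95398 + 0.31800·0.29986·-0.09237) = 63.59238°
λ₂ = λ₁ + atan2(sin θ sin δ cos φ₁, cos δ − sin φ₁ sin φ₂) = -61.05584°

61.056°W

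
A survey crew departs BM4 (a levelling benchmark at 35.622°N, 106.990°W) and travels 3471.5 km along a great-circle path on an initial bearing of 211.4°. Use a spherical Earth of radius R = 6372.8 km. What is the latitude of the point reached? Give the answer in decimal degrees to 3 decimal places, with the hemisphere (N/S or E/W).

δ = d/R = 3471.5/6372.8 = 0.544737 rad
φ₂ = arcsin(sin φ₁ cos δ + cos φ₁ sin δ cos θ)
   = arcsin(0.58244·0.85526 + 0.81288·0.51819·-0.85355) = 7.96664°
λ₂ = λ₁ + atan2(sin θ sin δ cos φ₁, cos δ − sin φ₁ sin φ₂) = -122.80991°

7.967°N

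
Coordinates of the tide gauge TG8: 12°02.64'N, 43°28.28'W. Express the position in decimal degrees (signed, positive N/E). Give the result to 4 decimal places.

lat: 12.0440° N → +12.0440°
lon: 43.4713° W → -43.4713°

+12.0440°, -43.4713°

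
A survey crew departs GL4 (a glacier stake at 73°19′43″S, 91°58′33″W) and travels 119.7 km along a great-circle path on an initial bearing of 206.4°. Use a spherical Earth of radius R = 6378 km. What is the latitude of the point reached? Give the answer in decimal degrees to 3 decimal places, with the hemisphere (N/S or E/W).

GL4: φ = -73.32861°, λ = -91.97583°
δ = d/R = 119.7/6378 = 0.018768 rad
φ₂ = arcsin(sin φ₁ cos δ + cos φ₁ sin δ cos θ)
   = arcsin(-0.95797·0.99982 + 0.28688·0.01877·-0.89571) = -74.28471°
λ₂ = λ₁ + atan2(sin θ sin δ cos φ₁, cos δ − sin φ₁ sin φ₂) = -93.74122°

74.285°S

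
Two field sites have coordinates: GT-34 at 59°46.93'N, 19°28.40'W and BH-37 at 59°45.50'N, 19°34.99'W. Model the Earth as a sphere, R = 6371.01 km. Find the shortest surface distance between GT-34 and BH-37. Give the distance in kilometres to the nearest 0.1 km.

6.7 km

GT-34: φ = +59.78217°, λ = -19.47333°
BH-37: φ = +59.75833°, λ = -19.58317°
Δφ = -0.0238°,  Δλ = -0.1098°
a = sin²(Δφ/2) + cos φ₁ cos φ₂ sin²(Δλ/2) = 0.000000
c = 2·arcsin(√a) = 0.001051 rad = 0.0602°
d = R·c = 6371.01 × 0.001051 = 6.7 km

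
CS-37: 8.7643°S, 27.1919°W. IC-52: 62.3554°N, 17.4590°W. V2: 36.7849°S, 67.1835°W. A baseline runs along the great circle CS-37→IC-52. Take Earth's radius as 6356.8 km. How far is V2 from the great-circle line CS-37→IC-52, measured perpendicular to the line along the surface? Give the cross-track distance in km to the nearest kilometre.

δ₁₃ = central angle CS-37→V2 = 0.798658 rad  (haversine)
θ₁₃ = bearing CS-37→V2 = 225.927°,  θ₁₂ = bearing CS-37→IC-52 = 4.744°
dₓₜ = R·arcsin(sin δ₁₃ · sin(θ₁₃ − θ₁₂)) = 6356.8·arcsin(0.71642·sin(221.183°)) = -3122.821 km
|dₓₜ| = 3122.821 km

3123 km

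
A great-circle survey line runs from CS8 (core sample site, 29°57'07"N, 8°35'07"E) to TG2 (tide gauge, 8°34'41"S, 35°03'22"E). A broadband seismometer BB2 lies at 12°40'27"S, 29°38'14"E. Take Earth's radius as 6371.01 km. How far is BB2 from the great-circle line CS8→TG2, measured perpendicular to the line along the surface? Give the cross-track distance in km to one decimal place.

743.3 km

CS8: φ = +29.95194°, λ = +8.58528°
TG2: φ = -8.57806°, λ = +35.05611°
BB2: φ = -12.67417°, λ = +29.63722°
δ₁₃ = central angle CS8→BB2 = 0.823897 rad  (haversine)
θ₁₃ = bearing CS8→BB2 = 151.471°,  θ₁₂ = bearing CS8→TG2 = 142.343°
dₓₜ = R·arcsin(sin δ₁₃ · sin(θ₁₃ − θ₁₂)) = 6371.01·arcsin(0.73380·sin(9.128°)) = 743.322 km
|dₓₜ| = 743.322 km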